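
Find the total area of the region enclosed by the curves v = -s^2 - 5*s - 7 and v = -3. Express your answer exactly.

Set the curves equal: -s^2 - 5*s - 7 = -3, so -s^2 - 5*s - 4 = 0, which factors as -(s + 1)*(s + 4) = 0. The curves meet at s = -4, -1.
On [-4, -1], v = -s^2 - 5*s - 7 is on top; that piece has area ∫[-4,-1] (-s^2 - 5*s - 4) ds = 9/2.

9/2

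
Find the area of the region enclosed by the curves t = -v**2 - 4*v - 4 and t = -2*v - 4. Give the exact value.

Both boundary curves give t as a function of v, so integrate with respect to v. Setting them equal: -v**2 - 2*v = 0, i.e. -v*(v + 2) = 0, so they meet at v = -2, 0.
For v in [-2, 0], t = -v**2 - 4*v - 4 is on the right; area = ∫[-2,0] (-v**2 - 2*v) dv = 4/3.

4/3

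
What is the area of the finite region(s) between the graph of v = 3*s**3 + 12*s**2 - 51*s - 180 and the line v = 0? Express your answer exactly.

The curve meets the s-axis where 3*s**3 + 12*s**2 - 51*s - 180 = 0, i.e. 3*(s - 4)*(s + 3)*(s + 5) = 0, at s = -5, -3, 4.
On [-5, -3] the curve lies above the axis; ∫[-5,-3] (3*s**3 + 12*s**2 - 51*s - 180) ds = 32, giving area 32.
On [-3, 4] the curve lies below the axis; ∫[-3,4] (3*s**3 + 12*s**2 - 51*s - 180) ds = -3773/4, giving area 3773/4.
Total area = 32 + 3773/4 = 3901/4.

3901/4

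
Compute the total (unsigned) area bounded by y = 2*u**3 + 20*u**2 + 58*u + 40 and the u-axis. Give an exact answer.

71/3

The curve meets the u-axis where 2*u**3 + 20*u**2 + 58*u + 40 = 0, i.e. 2*(u + 1)*(u + 4)*(u + 5) = 0, at u = -5, -4, -1.
On [-5, -4] the curve lies above the axis; ∫[-5,-4] (2*u**3 + 20*u**2 + 58*u + 40) du = 7/6, giving area 7/6.
On [-4, -1] the curve lies below the axis; ∫[-4,-1] (2*u**3 + 20*u**2 + 58*u + 40) du = -45/2, giving area 45/2.
Total area = 7/6 + 45/2 = 71/3.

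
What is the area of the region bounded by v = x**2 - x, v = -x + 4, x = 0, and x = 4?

16

The difference (x**2 - x) - (-x + 4) = x**2 - 4 changes sign at x = 2 inside [0, 4], so split the integral there.
∫[0,2] (x**2 - 4) dx = -16/3; the area of that piece is 16/3.
∫[2,4] (x**2 - 4) dx = 32/3.
Total area = 16/3 + 32/3 = 16.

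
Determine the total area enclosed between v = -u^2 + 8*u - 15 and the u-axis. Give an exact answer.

4/3

The curve meets the u-axis where -u^2 + 8*u - 15 = 0, i.e. -(u - 5)*(u - 3) = 0, at u = 3, 5.
On [3, 5] the curve lies above the axis; ∫[3,5] (-u^2 + 8*u - 15) du = 4/3, giving area 4/3.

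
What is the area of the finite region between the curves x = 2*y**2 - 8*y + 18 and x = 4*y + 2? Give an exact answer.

Both boundary curves give x as a function of y, so integrate with respect to y. Setting them equal: 2*y**2 - 12*y + 16 = 0, i.e. 2*(y - 4)*(y - 2) = 0, so they meet at y = 2, 4.
For y in [2, 4], x = 2*y**2 - 8*y + 18 is on the left; area = ∫[2,4] (-(2*y**2 - 12*y + 16)) dy = 8/3.

8/3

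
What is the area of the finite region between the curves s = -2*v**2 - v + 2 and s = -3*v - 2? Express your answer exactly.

Both boundary curves give s as a function of v, so integrate with respect to v. Setting them equal: -2*v**2 + 2*v + 4 = 0, i.e. -2*(v - 2)*(v + 1) = 0, so they meet at v = -1, 2.
For v in [-1, 2], s = -2*v**2 - v + 2 is on the right; area = ∫[-1,2] (-2*v**2 + 2*v + 4) dv = 9.

9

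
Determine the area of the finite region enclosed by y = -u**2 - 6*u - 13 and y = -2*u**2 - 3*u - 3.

Set the curves equal: -u**2 - 6*u - 13 = -2*u**2 - 3*u - 3, so u**2 - 3*u - 10 = 0, which factors as (u - 5)*(u + 2) = 0. The curves meet at u = -2, 5.
On [-2, 5], y = -2*u**2 - 3*u - 3 is on top; that piece has area ∫[-2,5] (-(u**2 - 3*u - 10)) du = 343/6.

343/6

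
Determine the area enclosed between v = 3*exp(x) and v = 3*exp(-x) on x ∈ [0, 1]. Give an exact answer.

-6 + 3*exp(-1) + 3*exp(1)

On [0, 1], (3*exp(x)) - (3*exp(-x)) = 3*exp(x) - 3*exp(-x) is ≥ 0 throughout, so the area is a single integral of |3*exp(x) - 3*exp(-x)|.
∫[0,1] (3*exp(x) - 3*exp(-x)) dx = -6 + 3*exp(-1) + 3*exp(1).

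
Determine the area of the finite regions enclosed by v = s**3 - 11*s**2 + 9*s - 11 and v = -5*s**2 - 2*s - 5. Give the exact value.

1/2

Set the curves equal: s**3 - 11*s**2 + 9*s - 11 = -5*s**2 - 2*s - 5, so s**3 - 6*s**2 + 11*s - 6 = 0, which factors as (s - 3)*(s - 2)*(s - 1) = 0. The curves meet at s = 1, 2, 3.
On [1, 2], v = s**3 - 11*s**2 + 9*s - 11 is on top; that piece has area ∫[1,2] (s**3 - 6*s**2 + 11*s - 6) ds = 1/4.
On [2, 3], v = -5*s**2 - 2*s - 5 is on top; that piece has area ∫[2,3] (-(s**3 - 6*s**2 + 11*s - 6)) ds = 1/4.
Total enclosed area = 1/4 + 1/4 = 1/2.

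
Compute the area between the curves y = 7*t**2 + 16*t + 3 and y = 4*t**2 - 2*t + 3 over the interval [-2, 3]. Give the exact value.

136

The difference (7*t**2 + 16*t + 3) - (4*t**2 - 2*t + 3) = 3*t**2 + 18*t changes sign at t = 0 inside [-2, 3], so split the integral there.
∫[-2,0] (3*t**2 + 18*t) dt = -28; the area of that piece is 28.
∫[0,3] (3*t**2 + 18*t) dt = 108.
Total area = 28 + 108 = 136.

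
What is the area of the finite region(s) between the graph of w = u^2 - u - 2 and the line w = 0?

9/2

The curve meets the u-axis where u^2 - u - 2 = 0, i.e. (u - 2)*(u + 1) = 0, at u = -1, 2.
On [-1, 2] the curve lies below the axis; ∫[-1,2] (u^2 - u - 2) du = -9/2, giving area 9/2.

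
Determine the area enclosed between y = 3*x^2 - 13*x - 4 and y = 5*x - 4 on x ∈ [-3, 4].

The difference (3*x^2 - 13*x - 4) - (5*x - 4) = 3*x^2 - 18*x changes sign at x = 0 inside [-3, 4], so split the integral there.
∫[-3,0] (3*x^2 - 18*x) dx = 108.
∫[0,4] (3*x^2 - 18*x) dx = -80; the area of that piece is 80.
Total area = 108 + 80 = 188.

188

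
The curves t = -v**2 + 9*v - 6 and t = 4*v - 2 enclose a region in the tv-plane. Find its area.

Both boundary curves give t as a function of v, so integrate with respect to v. Setting them equal: -v**2 + 5*v - 4 = 0, i.e. -(v - 4)*(v - 1) = 0, so they meet at v = 1, 4.
For v in [1, 4], t = -v**2 + 9*v - 6 is on the right; area = ∫[1,4] (-v**2 + 5*v - 4) dv = 9/2.

9/2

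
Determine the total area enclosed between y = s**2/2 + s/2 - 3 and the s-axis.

The curve meets the s-axis where s**2/2 + s/2 - 3 = 0, i.e. (s - 2)*(s + 3)/2 = 0, at s = -3, 2.
On [-3, 2] the curve lies below the axis; ∫[-3,2] (s**2/2 + s/2 - 3) ds = -125/12, giving area 125/12.

125/12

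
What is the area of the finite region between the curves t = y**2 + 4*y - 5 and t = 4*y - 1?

Both boundary curves give t as a function of y, so integrate with respect to y. Setting them equal: y**2 - 4 = 0, i.e. (y - 2)*(y + 2) = 0, so they meet at y = -2, 2.
For y in [-2, 2], t = y**2 + 4*y - 5 is on the left; area = ∫[-2,2] (-(y**2 - 4)) dy = 32/3.

32/3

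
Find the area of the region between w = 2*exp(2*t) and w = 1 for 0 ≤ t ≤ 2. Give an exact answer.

On [0, 2], (2*exp(2*t)) - (1) = 2*exp(2*t) - 1 is ≥ 0 throughout, so the area is a single integral of |2*exp(2*t) - 1|.
∫[0,2] (2*exp(2*t) - 1) dt = -3 + exp(4).

-3 + exp(4)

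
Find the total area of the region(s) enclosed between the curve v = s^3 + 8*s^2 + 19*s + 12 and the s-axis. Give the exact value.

37/12

The curve meets the s-axis where s^3 + 8*s^2 + 19*s + 12 = 0, i.e. (s + 1)*(s + 3)*(s + 4) = 0, at s = -4, -3, -1.
On [-4, -3] the curve lies above the axis; ∫[-4,-3] (s^3 + 8*s^2 + 19*s + 12) ds = 5/12, giving area 5/12.
On [-3, -1] the curve lies below the axis; ∫[-3,-1] (s^3 + 8*s^2 + 19*s + 12) ds = -8/3, giving area 8/3.
Total area = 5/12 + 8/3 = 37/12.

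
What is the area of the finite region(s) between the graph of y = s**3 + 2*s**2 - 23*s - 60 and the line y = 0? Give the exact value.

5137/12

The curve meets the s-axis where s**3 + 2*s**2 - 23*s - 60 = 0, i.e. (s - 5)*(s + 3)*(s + 4) = 0, at s = -4, -3, 5.
On [-4, -3] the curve lies above the axis; ∫[-4,-3] (s**3 + 2*s**2 - 23*s - 60) ds = 17/12, giving area 17/12.
On [-3, 5] the curve lies below the axis; ∫[-3,5] (s**3 + 2*s**2 - 23*s - 60) ds = -1280/3, giving area 1280/3.
Total area = 17/12 + 1280/3 = 5137/12.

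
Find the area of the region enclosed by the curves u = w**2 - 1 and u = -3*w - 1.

9/2

Both boundary curves give u as a function of w, so integrate with respect to w. Setting them equal: w**2 + 3*w = 0, i.e. w*(w + 3) = 0, so they meet at w = -3, 0.
For w in [-3, 0], u = w**2 - 1 is on the left; area = ∫[-3,0] (-(w**2 + 3*w)) dw = 9/2.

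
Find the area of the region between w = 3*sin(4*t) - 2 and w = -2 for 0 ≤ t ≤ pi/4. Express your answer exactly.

3/2

On [0, pi/4], (3*sin(4*t) - 2) - (-2) = 3*sin(4*t) is ≥ 0 throughout, so the area is a single integral of |3*sin(4*t)|.
∫[0,pi/4] (3*sin(4*t)) dt = 3/2.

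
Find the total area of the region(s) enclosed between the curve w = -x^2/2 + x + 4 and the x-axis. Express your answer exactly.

18

The curve meets the x-axis where -x^2/2 + x + 4 = 0, i.e. -(x - 4)*(x + 2)/2 = 0, at x = -2, 4.
On [-2, 4] the curve lies above the axis; ∫[-2,4] (-x^2/2 + x + 4) dx = 18, giving area 18.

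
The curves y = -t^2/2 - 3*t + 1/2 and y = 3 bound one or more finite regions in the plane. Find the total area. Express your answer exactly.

16/3

Set the curves equal: -t^2/2 - 3*t + 1/2 = 3, so -t^2/2 - 3*t - 5/2 = 0, which factors as -(t + 1)*(t + 5)/2 = 0. The curves meet at t = -5, -1.
On [-5, -1], y = -t^2/2 - 3*t + 1/2 is on top; that piece has area ∫[-5,-1] (-t^2/2 - 3*t - 5/2) dt = 16/3.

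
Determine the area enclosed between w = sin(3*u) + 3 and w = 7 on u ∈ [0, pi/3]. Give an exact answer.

On [0, pi/3], (sin(3*u) + 3) - (7) = sin(3*u) - 4 is ≤ 0 throughout, so the area is a single integral of |sin(3*u) - 4|.
∫[0,pi/3] (sin(3*u) - 4) du = 2/3 - 4*pi/3; the area of that piece is -2/3 + 4*pi/3.

-2/3 + 4*pi/3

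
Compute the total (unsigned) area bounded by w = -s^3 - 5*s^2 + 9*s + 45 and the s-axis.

568/3

The curve meets the s-axis where -s^3 - 5*s^2 + 9*s + 45 = 0, i.e. -(s - 3)*(s + 3)*(s + 5) = 0, at s = -5, -3, 3.
On [-5, -3] the curve lies below the axis; ∫[-5,-3] (-s^3 - 5*s^2 + 9*s + 45) ds = -28/3, giving area 28/3.
On [-3, 3] the curve lies above the axis; ∫[-3,3] (-s^3 - 5*s^2 + 9*s + 45) ds = 180, giving area 180.
Total area = 28/3 + 180 = 568/3.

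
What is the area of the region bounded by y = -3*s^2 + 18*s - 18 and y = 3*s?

1/2

Set the curves equal: -3*s^2 + 18*s - 18 = 3*s, so -3*s^2 + 15*s - 18 = 0, which factors as -3*(s - 3)*(s - 2) = 0. The curves meet at s = 2, 3.
On [2, 3], y = -3*s^2 + 18*s - 18 is on top; that piece has area ∫[2,3] (-3*s^2 + 15*s - 18) ds = 1/2.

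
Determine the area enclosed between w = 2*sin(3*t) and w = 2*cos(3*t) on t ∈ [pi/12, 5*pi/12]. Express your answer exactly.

On [pi/12, 5*pi/12], (2*sin(3*t)) - (2*cos(3*t)) = 2*sin(3*t) - 2*cos(3*t) is ≥ 0 throughout, so the area is a single integral of |2*sin(3*t) - 2*cos(3*t)|.
∫[pi/12,5*pi/12] (2*sin(3*t) - 2*cos(3*t)) dt = 4*sqrt(2)/3.

4*sqrt(2)/3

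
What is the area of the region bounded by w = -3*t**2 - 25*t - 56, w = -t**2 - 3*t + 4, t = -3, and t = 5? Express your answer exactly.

On [-3, 5], (-3*t**2 - 25*t - 56) - (-t**2 - 3*t + 4) = -2*t**2 - 22*t - 60 is ≤ 0 throughout, so the area is a single integral of |-2*t**2 - 22*t - 60|.
∫[-3,5] (-2*t**2 - 22*t - 60) dt = -2272/3; the area of that piece is 2272/3.

2272/3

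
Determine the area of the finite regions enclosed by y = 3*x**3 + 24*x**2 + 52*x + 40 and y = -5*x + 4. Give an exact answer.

Set the curves equal: 3*x**3 + 24*x**2 + 52*x + 40 = -5*x + 4, so 3*x**3 + 24*x**2 + 57*x + 36 = 0, which factors as 3*(x + 1)*(x + 3)*(x + 4) = 0. The curves meet at x = -4, -3, -1.
On [-4, -3], y = 3*x**3 + 24*x**2 + 52*x + 40 is on top; that piece has area ∫[-4,-3] (3*x**3 + 24*x**2 + 57*x + 36) dx = 5/4.
On [-3, -1], y = -5*x + 4 is on top; that piece has area ∫[-3,-1] (-(3*x**3 + 24*x**2 + 57*x + 36)) dx = 8.
Total enclosed area = 5/4 + 8 = 37/4.

37/4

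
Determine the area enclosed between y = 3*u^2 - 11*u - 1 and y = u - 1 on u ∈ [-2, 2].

The difference (3*u^2 - 11*u - 1) - (u - 1) = 3*u^2 - 12*u changes sign at u = 0 inside [-2, 2], so split the integral there.
∫[-2,0] (3*u^2 - 12*u) du = 32.
∫[0,2] (3*u^2 - 12*u) du = -16; the area of that piece is 16.
Total area = 32 + 16 = 48.

48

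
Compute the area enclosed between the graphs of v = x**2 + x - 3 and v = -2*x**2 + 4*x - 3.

1/2

Set the curves equal: x**2 + x - 3 = -2*x**2 + 4*x - 3, so 3*x**2 - 3*x = 0, which factors as 3*x*(x - 1) = 0. The curves meet at x = 0, 1.
On [0, 1], v = -2*x**2 + 4*x - 3 is on top; that piece has area ∫[0,1] (-(3*x**2 - 3*x)) dx = 1/2.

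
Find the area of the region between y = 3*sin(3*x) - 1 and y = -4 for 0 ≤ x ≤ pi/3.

2 + pi

On [0, pi/3], (3*sin(3*x) - 1) - (-4) = 3*sin(3*x) + 3 is ≥ 0 throughout, so the area is a single integral of |3*sin(3*x) + 3|.
∫[0,pi/3] (3*sin(3*x) + 3) dx = 2 + pi.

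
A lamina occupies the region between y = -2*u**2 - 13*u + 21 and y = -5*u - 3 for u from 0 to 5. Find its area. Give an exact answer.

350/3

The difference (-2*u**2 - 13*u + 21) - (-5*u - 3) = -2*u**2 - 8*u + 24 changes sign at u = 2 inside [0, 5], so split the integral there.
∫[0,2] (-2*u**2 - 8*u + 24) du = 80/3.
∫[2,5] (-2*u**2 - 8*u + 24) du = -90; the area of that piece is 90.
Total area = 80/3 + 90 = 350/3.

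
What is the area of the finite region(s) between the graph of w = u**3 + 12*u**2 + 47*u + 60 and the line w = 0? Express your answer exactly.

The curve meets the u-axis where u**3 + 12*u**2 + 47*u + 60 = 0, i.e. (u + 3)*(u + 4)*(u + 5) = 0, at u = -5, -4, -3.
On [-5, -4] the curve lies above the axis; ∫[-5,-4] (u**3 + 12*u**2 + 47*u + 60) du = 1/4, giving area 1/4.
On [-4, -3] the curve lies below the axis; ∫[-4,-3] (u**3 + 12*u**2 + 47*u + 60) du = -1/4, giving area 1/4.
Total area = 1/4 + 1/4 = 1/2.

1/2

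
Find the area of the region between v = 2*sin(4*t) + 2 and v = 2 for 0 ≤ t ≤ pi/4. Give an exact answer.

On [0, pi/4], (2*sin(4*t) + 2) - (2) = 2*sin(4*t) is ≥ 0 throughout, so the area is a single integral of |2*sin(4*t)|.
∫[0,pi/4] (2*sin(4*t)) dt = 1.

1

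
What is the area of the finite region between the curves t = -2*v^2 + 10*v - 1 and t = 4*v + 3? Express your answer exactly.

Both boundary curves give t as a function of v, so integrate with respect to v. Setting them equal: -2*v^2 + 6*v - 4 = 0, i.e. -2*(v - 2)*(v - 1) = 0, so they meet at v = 1, 2.
For v in [1, 2], t = -2*v^2 + 10*v - 1 is on the right; area = ∫[1,2] (-2*v^2 + 6*v - 4) dv = 1/3.

1/3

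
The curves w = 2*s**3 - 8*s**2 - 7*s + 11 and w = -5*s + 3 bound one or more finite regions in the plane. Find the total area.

253/6

Set the curves equal: 2*s**3 - 8*s**2 - 7*s + 11 = -5*s + 3, so 2*s**3 - 8*s**2 - 2*s + 8 = 0, which factors as 2*(s - 4)*(s - 1)*(s + 1) = 0. The curves meet at s = -1, 1, 4.
On [-1, 1], w = 2*s**3 - 8*s**2 - 7*s + 11 is on top; that piece has area ∫[-1,1] (2*s**3 - 8*s**2 - 2*s + 8) ds = 32/3.
On [1, 4], w = -5*s + 3 is on top; that piece has area ∫[1,4] (-(2*s**3 - 8*s**2 - 2*s + 8)) ds = 63/2.
Total enclosed area = 32/3 + 63/2 = 253/6.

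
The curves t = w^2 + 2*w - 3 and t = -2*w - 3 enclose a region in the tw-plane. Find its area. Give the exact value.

Both boundary curves give t as a function of w, so integrate with respect to w. Setting them equal: w^2 + 4*w = 0, i.e. w*(w + 4) = 0, so they meet at w = -4, 0.
For w in [-4, 0], t = w^2 + 2*w - 3 is on the left; area = ∫[-4,0] (-(w^2 + 4*w)) dw = 32/3.

32/3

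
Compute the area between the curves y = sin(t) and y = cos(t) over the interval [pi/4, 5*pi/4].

On [pi/4, 5*pi/4], (sin(t)) - (cos(t)) = sin(t) - cos(t) is ≥ 0 throughout, so the area is a single integral of |sin(t) - cos(t)|.
∫[pi/4,5*pi/4] (sin(t) - cos(t)) dt = 2*sqrt(2).

2*sqrt(2)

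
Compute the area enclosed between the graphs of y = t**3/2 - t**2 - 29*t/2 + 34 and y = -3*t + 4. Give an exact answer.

5137/24

Set the curves equal: t**3/2 - t**2 - 29*t/2 + 34 = -3*t + 4, so t**3/2 - t**2 - 23*t/2 + 30 = 0, which factors as (t - 4)*(t - 3)*(t + 5)/2 = 0. The curves meet at t = -5, 3, 4.
On [-5, 3], y = t**3/2 - t**2 - 29*t/2 + 34 is on top; that piece has area ∫[-5,3] (t**3/2 - t**2 - 23*t/2 + 30) dt = 640/3.
On [3, 4], y = -3*t + 4 is on top; that piece has area ∫[3,4] (-(t**3/2 - t**2 - 23*t/2 + 30)) dt = 17/24.
Total enclosed area = 640/3 + 17/24 = 5137/24.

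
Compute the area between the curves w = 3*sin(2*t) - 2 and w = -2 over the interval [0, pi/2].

3

On [0, pi/2], (3*sin(2*t) - 2) - (-2) = 3*sin(2*t) is ≥ 0 throughout, so the area is a single integral of |3*sin(2*t)|.
∫[0,pi/2] (3*sin(2*t)) dt = 3.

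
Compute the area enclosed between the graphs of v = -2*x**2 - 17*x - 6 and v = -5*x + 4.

Set the curves equal: -2*x**2 - 17*x - 6 = -5*x + 4, so -2*x**2 - 12*x - 10 = 0, which factors as -2*(x + 1)*(x + 5) = 0. The curves meet at x = -5, -1.
On [-5, -1], v = -2*x**2 - 17*x - 6 is on top; that piece has area ∫[-5,-1] (-2*x**2 - 12*x - 10) dx = 64/3.

64/3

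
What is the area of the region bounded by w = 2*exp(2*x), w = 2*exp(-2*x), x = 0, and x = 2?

On [0, 2], (2*exp(2*x)) - (2*exp(-2*x)) = 2*exp(2*x) - 2*exp(-2*x) is ≥ 0 throughout, so the area is a single integral of |2*exp(2*x) - 2*exp(-2*x)|.
∫[0,2] (2*exp(2*x) - 2*exp(-2*x)) dx = -2 + exp(-4) + exp(4).

-2 + exp(-4) + exp(4)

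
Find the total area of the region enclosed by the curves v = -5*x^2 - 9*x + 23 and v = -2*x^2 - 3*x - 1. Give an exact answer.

108

Set the curves equal: -5*x^2 - 9*x + 23 = -2*x^2 - 3*x - 1, so -3*x^2 - 6*x + 24 = 0, which factors as -3*(x - 2)*(x + 4) = 0. The curves meet at x = -4, 2.
On [-4, 2], v = -5*x^2 - 9*x + 23 is on top; that piece has area ∫[-4,2] (-3*x^2 - 6*x + 24) dx = 108.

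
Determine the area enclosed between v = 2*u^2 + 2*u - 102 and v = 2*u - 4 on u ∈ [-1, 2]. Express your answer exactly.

288

On [-1, 2], (2*u^2 + 2*u - 102) - (2*u - 4) = 2*u^2 - 98 is ≤ 0 throughout, so the area is a single integral of |2*u^2 - 98|.
∫[-1,2] (2*u^2 - 98) du = -288; the area of that piece is 288.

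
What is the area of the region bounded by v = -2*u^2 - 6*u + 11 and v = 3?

Set the curves equal: -2*u^2 - 6*u + 11 = 3, so -2*u^2 - 6*u + 8 = 0, which factors as -2*(u - 1)*(u + 4) = 0. The curves meet at u = -4, 1.
On [-4, 1], v = -2*u^2 - 6*u + 11 is on top; that piece has area ∫[-4,1] (-2*u^2 - 6*u + 8) du = 125/3.

125/3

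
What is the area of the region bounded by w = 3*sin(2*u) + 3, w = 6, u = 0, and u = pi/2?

-3 + 3*pi/2

On [0, pi/2], (3*sin(2*u) + 3) - (6) = 3*sin(2*u) - 3 is ≤ 0 throughout, so the area is a single integral of |3*sin(2*u) - 3|.
∫[0,pi/2] (3*sin(2*u) - 3) du = 3 - 3*pi/2; the area of that piece is -3 + 3*pi/2.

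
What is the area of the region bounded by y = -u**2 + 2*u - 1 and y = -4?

32/3

Set the curves equal: -u**2 + 2*u - 1 = -4, so -u**2 + 2*u + 3 = 0, which factors as -(u - 3)*(u + 1) = 0. The curves meet at u = -1, 3.
On [-1, 3], y = -u**2 + 2*u - 1 is on top; that piece has area ∫[-1,3] (-u**2 + 2*u + 3) du = 32/3.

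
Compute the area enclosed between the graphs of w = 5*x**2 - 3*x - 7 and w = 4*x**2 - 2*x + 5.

Set the curves equal: 5*x**2 - 3*x - 7 = 4*x**2 - 2*x + 5, so x**2 - x - 12 = 0, which factors as (x - 4)*(x + 3) = 0. The curves meet at x = -3, 4.
On [-3, 4], w = 4*x**2 - 2*x + 5 is on top; that piece has area ∫[-3,4] (-(x**2 - x - 12)) dx = 343/6.

343/6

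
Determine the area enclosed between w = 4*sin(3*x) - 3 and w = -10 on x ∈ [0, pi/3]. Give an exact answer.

8/3 + 7*pi/3

On [0, pi/3], (4*sin(3*x) - 3) - (-10) = 4*sin(3*x) + 7 is ≥ 0 throughout, so the area is a single integral of |4*sin(3*x) + 7|.
∫[0,pi/3] (4*sin(3*x) + 7) dx = 8/3 + 7*pi/3.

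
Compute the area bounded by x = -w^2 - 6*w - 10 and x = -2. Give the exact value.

Both boundary curves give x as a function of w, so integrate with respect to w. Setting them equal: -w^2 - 6*w - 8 = 0, i.e. -(w + 2)*(w + 4) = 0, so they meet at w = -4, -2.
For w in [-4, -2], x = -w^2 - 6*w - 10 is on the right; area = ∫[-4,-2] (-w^2 - 6*w - 8) dw = 4/3.

4/3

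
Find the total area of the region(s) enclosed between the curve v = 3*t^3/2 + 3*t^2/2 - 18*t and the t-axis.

937/8

The curve meets the t-axis where 3*t^3/2 + 3*t^2/2 - 18*t = 0, i.e. 3*t*(t - 3)*(t + 4)/2 = 0, at t = -4, 0, 3.
On [-4, 0] the curve lies above the axis; ∫[-4,0] (3*t^3/2 + 3*t^2/2 - 18*t) dt = 80, giving area 80.
On [0, 3] the curve lies below the axis; ∫[0,3] (3*t^3/2 + 3*t^2/2 - 18*t) dt = -297/8, giving area 297/8.
Total area = 80 + 297/8 = 937/8.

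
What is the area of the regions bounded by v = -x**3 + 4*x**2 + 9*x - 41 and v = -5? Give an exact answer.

1741/12

Set the curves equal: -x**3 + 4*x**2 + 9*x - 41 = -5, so -x**3 + 4*x**2 + 9*x - 36 = 0, which factors as -(x - 4)*(x - 3)*(x + 3) = 0. The curves meet at x = -3, 3, 4.
On [-3, 3], v = -5 is on top; that piece has area ∫[-3,3] (-(-x**3 + 4*x**2 + 9*x - 36)) dx = 144.
On [3, 4], v = -x**3 + 4*x**2 + 9*x - 41 is on top; that piece has area ∫[3,4] (-x**3 + 4*x**2 + 9*x - 36) dx = 13/12.
Total enclosed area = 144 + 13/12 = 1741/12.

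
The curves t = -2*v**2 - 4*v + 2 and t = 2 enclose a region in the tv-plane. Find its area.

Both boundary curves give t as a function of v, so integrate with respect to v. Setting them equal: -2*v**2 - 4*v = 0, i.e. -2*v*(v + 2) = 0, so they meet at v = -2, 0.
For v in [-2, 0], t = -2*v**2 - 4*v + 2 is on the right; area = ∫[-2,0] (-2*v**2 - 4*v) dv = 8/3.

8/3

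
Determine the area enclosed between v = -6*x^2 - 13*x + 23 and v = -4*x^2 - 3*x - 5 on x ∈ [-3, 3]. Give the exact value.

The difference (-6*x^2 - 13*x + 23) - (-4*x^2 - 3*x - 5) = -2*x^2 - 10*x + 28 changes sign at x = 2 inside [-3, 3], so split the integral there.
∫[-3,2] (-2*x^2 - 10*x + 28) dx = 425/3.
∫[2,3] (-2*x^2 - 10*x + 28) dx = -29/3; the area of that piece is 29/3.
Total area = 425/3 + 29/3 = 454/3.

454/3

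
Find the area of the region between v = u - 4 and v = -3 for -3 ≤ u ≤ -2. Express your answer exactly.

7/2

On [-3, -2], (u - 4) - (-3) = u - 1 is ≤ 0 throughout, so the area is a single integral of |u - 1|.
∫[-3,-2] (u - 1) du = -7/2; the area of that piece is 7/2.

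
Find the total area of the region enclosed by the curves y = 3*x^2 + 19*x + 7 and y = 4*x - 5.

27/2

Set the curves equal: 3*x^2 + 19*x + 7 = 4*x - 5, so 3*x^2 + 15*x + 12 = 0, which factors as 3*(x + 1)*(x + 4) = 0. The curves meet at x = -4, -1.
On [-4, -1], y = 4*x - 5 is on top; that piece has area ∫[-4,-1] (-(3*x^2 + 15*x + 12)) dx = 27/2.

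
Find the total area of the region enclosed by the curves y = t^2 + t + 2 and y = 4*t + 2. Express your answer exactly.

9/2

Set the curves equal: t^2 + t + 2 = 4*t + 2, so t^2 - 3*t = 0, which factors as t*(t - 3) = 0. The curves meet at t = 0, 3.
On [0, 3], y = 4*t + 2 is on top; that piece has area ∫[0,3] (-(t^2 - 3*t)) dt = 9/2.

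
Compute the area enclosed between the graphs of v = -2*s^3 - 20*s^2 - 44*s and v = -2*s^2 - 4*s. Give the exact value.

Set the curves equal: -2*s^3 - 20*s^2 - 44*s = -2*s^2 - 4*s, so -2*s^3 - 18*s^2 - 40*s = 0, which factors as -2*s*(s + 4)*(s + 5) = 0. The curves meet at s = -5, -4, 0.
On [-5, -4], v = -2*s^2 - 4*s is on top; that piece has area ∫[-5,-4] (-(-2*s^3 - 18*s^2 - 40*s)) ds = 3/2.
On [-4, 0], v = -2*s^3 - 20*s^2 - 44*s is on top; that piece has area ∫[-4,0] (-2*s^3 - 18*s^2 - 40*s) ds = 64.
Total enclosed area = 3/2 + 64 = 131/2.

131/2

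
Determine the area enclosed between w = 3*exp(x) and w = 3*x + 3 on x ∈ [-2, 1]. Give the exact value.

-9/2 - 3*exp(-2) + 3*exp(1)

On [-2, 1], (3*exp(x)) - (3*x + 3) = -3*x + 3*exp(x) - 3 is ≥ 0 throughout, so the area is a single integral of |-3*x + 3*exp(x) - 3|.
∫[-2,1] (-3*x + 3*exp(x) - 3) dx = -9/2 - 3*exp(-2) + 3*exp(1).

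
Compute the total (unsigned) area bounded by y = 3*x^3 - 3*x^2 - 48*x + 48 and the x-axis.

863/2

The curve meets the x-axis where 3*x^3 - 3*x^2 - 48*x + 48 = 0, i.e. 3*(x - 4)*(x - 1)*(x + 4) = 0, at x = -4, 1, 4.
On [-4, 1] the curve lies above the axis; ∫[-4,1] (3*x^3 - 3*x^2 - 48*x + 48) dx = 1375/4, giving area 1375/4.
On [1, 4] the curve lies below the axis; ∫[1,4] (3*x^3 - 3*x^2 - 48*x + 48) dx = -351/4, giving area 351/4.
Total area = 1375/4 + 351/4 = 863/2.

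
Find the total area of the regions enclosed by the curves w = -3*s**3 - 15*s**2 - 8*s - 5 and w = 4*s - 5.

71/2

Set the curves equal: -3*s**3 - 15*s**2 - 8*s - 5 = 4*s - 5, so -3*s**3 - 15*s**2 - 12*s = 0, which factors as -3*s*(s + 1)*(s + 4) = 0. The curves meet at s = -4, -1, 0.
On [-4, -1], w = 4*s - 5 is on top; that piece has area ∫[-4,-1] (-(-3*s**3 - 15*s**2 - 12*s)) ds = 135/4.
On [-1, 0], w = -3*s**3 - 15*s**2 - 8*s - 5 is on top; that piece has area ∫[-1,0] (-3*s**3 - 15*s**2 - 12*s) ds = 7/4.
Total enclosed area = 135/4 + 7/4 = 71/2.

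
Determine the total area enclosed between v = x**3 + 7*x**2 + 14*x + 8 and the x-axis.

The curve meets the x-axis where x**3 + 7*x**2 + 14*x + 8 = 0, i.e. (x + 1)*(x + 2)*(x + 4) = 0, at x = -4, -2, -1.
On [-4, -2] the curve lies above the axis; ∫[-4,-2] (x**3 + 7*x**2 + 14*x + 8) dx = 8/3, giving area 8/3.
On [-2, -1] the curve lies below the axis; ∫[-2,-1] (x**3 + 7*x**2 + 14*x + 8) dx = -5/12, giving area 5/12.
Total area = 8/3 + 5/12 = 37/12.

37/12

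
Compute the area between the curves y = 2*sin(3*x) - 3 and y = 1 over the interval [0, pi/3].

-4/3 + 4*pi/3

On [0, pi/3], (2*sin(3*x) - 3) - (1) = 2*sin(3*x) - 4 is ≤ 0 throughout, so the area is a single integral of |2*sin(3*x) - 4|.
∫[0,pi/3] (2*sin(3*x) - 4) dx = 4/3 - 4*pi/3; the area of that piece is -4/3 + 4*pi/3.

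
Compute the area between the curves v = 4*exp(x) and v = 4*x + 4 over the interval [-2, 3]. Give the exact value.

-30 - 4*exp(-2) + 4*exp(3)

On [-2, 3], (4*exp(x)) - (4*x + 4) = -4*x + 4*exp(x) - 4 is ≥ 0 throughout, so the area is a single integral of |-4*x + 4*exp(x) - 4|.
∫[-2,3] (-4*x + 4*exp(x) - 4) dx = -30 - 4*exp(-2) + 4*exp(3).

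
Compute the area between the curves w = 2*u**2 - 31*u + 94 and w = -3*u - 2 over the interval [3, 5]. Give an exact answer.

On [3, 5], (2*u**2 - 31*u + 94) - (-3*u - 2) = 2*u**2 - 28*u + 96 is ≥ 0 throughout, so the area is a single integral of |2*u**2 - 28*u + 96|.
∫[3,5] (2*u**2 - 28*u + 96) du = 100/3.

100/3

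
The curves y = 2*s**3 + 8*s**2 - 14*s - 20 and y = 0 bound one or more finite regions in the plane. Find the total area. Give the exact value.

Set the curves equal: 2*s**3 + 8*s**2 - 14*s - 20 = 0, so 2*s**3 + 8*s**2 - 14*s - 20 = 0, which factors as 2*(s - 2)*(s + 1)*(s + 5) = 0. The curves meet at s = -5, -1, 2.
On [-5, -1], y = 2*s**3 + 8*s**2 - 14*s - 20 is on top; that piece has area ∫[-5,-1] (2*s**3 + 8*s**2 - 14*s - 20) ds = 320/3.
On [-1, 2], y = 0 is on top; that piece has area ∫[-1,2] (-(2*s**3 + 8*s**2 - 14*s - 20)) ds = 99/2.
Total enclosed area = 320/3 + 99/2 = 937/6.

937/6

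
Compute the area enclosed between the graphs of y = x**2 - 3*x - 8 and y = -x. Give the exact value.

36

Set the curves equal: x**2 - 3*x - 8 = -x, so x**2 - 2*x - 8 = 0, which factors as (x - 4)*(x + 2) = 0. The curves meet at x = -2, 4.
On [-2, 4], y = -x is on top; that piece has area ∫[-2,4] (-(x**2 - 2*x - 8)) dx = 36.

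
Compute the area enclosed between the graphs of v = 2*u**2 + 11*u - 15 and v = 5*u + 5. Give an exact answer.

Set the curves equal: 2*u**2 + 11*u - 15 = 5*u + 5, so 2*u**2 + 6*u - 20 = 0, which factors as 2*(u - 2)*(u + 5) = 0. The curves meet at u = -5, 2.
On [-5, 2], v = 5*u + 5 is on top; that piece has area ∫[-5,2] (-(2*u**2 + 6*u - 20)) du = 343/3.

343/3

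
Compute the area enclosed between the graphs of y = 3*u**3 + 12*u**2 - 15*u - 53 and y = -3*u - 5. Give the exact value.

Set the curves equal: 3*u**3 + 12*u**2 - 15*u - 53 = -3*u - 5, so 3*u**3 + 12*u**2 - 12*u - 48 = 0, which factors as 3*(u - 2)*(u + 2)*(u + 4) = 0. The curves meet at u = -4, -2, 2.
On [-4, -2], y = 3*u**3 + 12*u**2 - 15*u - 53 is on top; that piece has area ∫[-4,-2] (3*u**3 + 12*u**2 - 12*u - 48) du = 20.
On [-2, 2], y = -3*u - 5 is on top; that piece has area ∫[-2,2] (-(3*u**3 + 12*u**2 - 12*u - 48)) du = 128.
Total enclosed area = 20 + 128 = 148.

148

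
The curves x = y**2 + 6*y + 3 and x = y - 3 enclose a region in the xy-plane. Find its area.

1/6

Both boundary curves give x as a function of y, so integrate with respect to y. Setting them equal: y**2 + 5*y + 6 = 0, i.e. (y + 2)*(y + 3) = 0, so they meet at y = -3, -2.
For y in [-3, -2], x = y**2 + 6*y + 3 is on the left; area = ∫[-3,-2] (-(y**2 + 5*y + 6)) dy = 1/6.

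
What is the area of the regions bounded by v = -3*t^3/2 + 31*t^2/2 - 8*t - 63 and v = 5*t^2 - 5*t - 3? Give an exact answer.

Set the curves equal: -3*t^3/2 + 31*t^2/2 - 8*t - 63 = 5*t^2 - 5*t - 3, so -3*t^3/2 + 21*t^2/2 - 3*t - 60 = 0, which factors as -3*(t - 5)*(t - 4)*(t + 2)/2 = 0. The curves meet at t = -2, 4, 5.
On [-2, 4], v = 5*t^2 - 5*t - 3 is on top; that piece has area ∫[-2,4] (-(-3*t^3/2 + 21*t^2/2 - 3*t - 60)) dt = 216.
On [4, 5], v = -3*t^3/2 + 31*t^2/2 - 8*t - 63 is on top; that piece has area ∫[4,5] (-3*t^3/2 + 21*t^2/2 - 3*t - 60) dt = 13/8.
Total enclosed area = 216 + 13/8 = 1741/8.

1741/8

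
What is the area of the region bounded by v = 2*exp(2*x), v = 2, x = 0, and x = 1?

On [0, 1], (2*exp(2*x)) - (2) = 2*exp(2*x) - 2 is ≥ 0 throughout, so the area is a single integral of |2*exp(2*x) - 2|.
∫[0,1] (2*exp(2*x) - 2) dx = -3 + exp(2).

-3 + exp(2)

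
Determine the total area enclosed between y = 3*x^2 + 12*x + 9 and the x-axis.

The curve meets the x-axis where 3*x^2 + 12*x + 9 = 0, i.e. 3*(x + 1)*(x + 3) = 0, at x = -3, -1.
On [-3, -1] the curve lies below the axis; ∫[-3,-1] (3*x^2 + 12*x + 9) dx = -4, giving area 4.

4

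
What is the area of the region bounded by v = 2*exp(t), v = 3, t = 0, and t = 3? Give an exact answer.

-13 - 6*log(2) + 6*log(3) + 2*exp(3)

The difference (2*exp(t)) - (3) = 2*exp(t) - 3 changes sign at t = log(3/2) inside [0, 3], so split the integral there.
∫[0,log(3/2)] (2*exp(t) - 3) dt = log(8/27) + 1; the area of that piece is -1 + log(27/8).
∫[log(3/2),3] (2*exp(t) - 3) dt = -12 - 3*log(2) + 3*log(3) + 2*exp(3).
Total area = (-1 + log(27/8)) + (-12 - 3*log(2) + 3*log(3) + 2*exp(3)) = -13 - 6*log(2) + 6*log(3) + 2*exp(3).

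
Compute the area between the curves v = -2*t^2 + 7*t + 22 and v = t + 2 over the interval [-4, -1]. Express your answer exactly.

The difference (-2*t^2 + 7*t + 22) - (t + 2) = -2*t^2 + 6*t + 20 changes sign at t = -2 inside [-4, -1], so split the integral there.
∫[-4,-2] (-2*t^2 + 6*t + 20) dt = -100/3; the area of that piece is 100/3.
∫[-2,-1] (-2*t^2 + 6*t + 20) dt = 19/3.
Total area = 100/3 + 19/3 = 119/3.

119/3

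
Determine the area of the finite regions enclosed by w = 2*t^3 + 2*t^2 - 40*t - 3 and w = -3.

2521/6

Set the curves equal: 2*t^3 + 2*t^2 - 40*t - 3 = -3, so 2*t^3 + 2*t^2 - 40*t = 0, which factors as 2*t*(t - 4)*(t + 5) = 0. The curves meet at t = -5, 0, 4.
On [-5, 0], w = 2*t^3 + 2*t^2 - 40*t - 3 is on top; that piece has area ∫[-5,0] (2*t^3 + 2*t^2 - 40*t) dt = 1625/6.
On [0, 4], w = -3 is on top; that piece has area ∫[0,4] (-(2*t^3 + 2*t^2 - 40*t)) dt = 448/3.
Total enclosed area = 1625/6 + 448/3 = 2521/6.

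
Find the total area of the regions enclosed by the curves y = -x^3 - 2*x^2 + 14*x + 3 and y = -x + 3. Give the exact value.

Set the curves equal: -x^3 - 2*x^2 + 14*x + 3 = -x + 3, so -x^3 - 2*x^2 + 15*x = 0, which factors as -x*(x - 3)*(x + 5) = 0. The curves meet at x = -5, 0, 3.
On [-5, 0], y = -x + 3 is on top; that piece has area ∫[-5,0] (-(-x^3 - 2*x^2 + 15*x)) dx = 1375/12.
On [0, 3], y = -x^3 - 2*x^2 + 14*x + 3 is on top; that piece has area ∫[0,3] (-x^3 - 2*x^2 + 15*x) dx = 117/4.
Total enclosed area = 1375/12 + 117/4 = 863/6.

863/6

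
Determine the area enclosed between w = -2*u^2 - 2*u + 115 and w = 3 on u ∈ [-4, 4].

2432/3

On [-4, 4], (-2*u^2 - 2*u + 115) - (3) = -2*u^2 - 2*u + 112 is ≥ 0 throughout, so the area is a single integral of |-2*u^2 - 2*u + 112|.
∫[-4,4] (-2*u^2 - 2*u + 112) du = 2432/3.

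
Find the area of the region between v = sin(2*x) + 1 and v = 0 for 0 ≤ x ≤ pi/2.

1 + pi/2

On [0, pi/2], (sin(2*x) + 1) - (0) = sin(2*x) + 1 is ≥ 0 throughout, so the area is a single integral of |sin(2*x) + 1|.
∫[0,pi/2] (sin(2*x) + 1) dx = 1 + pi/2.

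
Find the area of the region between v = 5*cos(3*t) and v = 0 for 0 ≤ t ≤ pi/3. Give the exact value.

The difference (5*cos(3*t)) - (0) = 5*cos(3*t) changes sign at t = pi/6 inside [0, pi/3], so split the integral there.
∫[0,pi/6] (5*cos(3*t)) dt = 5/3.
∫[pi/6,pi/3] (5*cos(3*t)) dt = -5/3; the area of that piece is 5/3.
Total area = 5/3 + 5/3 = 10/3.

10/3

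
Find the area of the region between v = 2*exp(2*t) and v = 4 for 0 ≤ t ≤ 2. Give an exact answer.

-11 + 4*log(2) + exp(4)

The difference (2*exp(2*t)) - (4) = 2*exp(2*t) - 4 changes sign at t = log(2)/2 inside [0, 2], so split the integral there.
∫[0,log(2)/2] (2*exp(2*t) - 4) dt = 1 - log(4); the area of that piece is -1 + log(4).
∫[log(2)/2,2] (2*exp(2*t) - 4) dt = -10 + 2*log(2) + exp(4).
Total area = (-1 + log(4)) + (-10 + 2*log(2) + exp(4)) = -11 + 4*log(2) + exp(4).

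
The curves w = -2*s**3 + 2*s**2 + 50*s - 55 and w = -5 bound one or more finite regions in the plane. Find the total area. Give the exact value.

2024/3

Set the curves equal: -2*s**3 + 2*s**2 + 50*s - 55 = -5, so -2*s**3 + 2*s**2 + 50*s - 50 = 0, which factors as -2*(s - 5)*(s - 1)*(s + 5) = 0. The curves meet at s = -5, 1, 5.
On [-5, 1], w = -5 is on top; that piece has area ∫[-5,1] (-(-2*s**3 + 2*s**2 + 50*s - 50)) ds = 504.
On [1, 5], w = -2*s**3 + 2*s**2 + 50*s - 55 is on top; that piece has area ∫[1,5] (-2*s**3 + 2*s**2 + 50*s - 50) ds = 512/3.
Total enclosed area = 504 + 512/3 = 2024/3.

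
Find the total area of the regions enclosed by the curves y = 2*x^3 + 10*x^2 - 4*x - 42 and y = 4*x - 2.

Set the curves equal: 2*x^3 + 10*x^2 - 4*x - 42 = 4*x - 2, so 2*x^3 + 10*x^2 - 8*x - 40 = 0, which factors as 2*(x - 2)*(x + 2)*(x + 5) = 0. The curves meet at x = -5, -2, 2.
On [-5, -2], y = 2*x^3 + 10*x^2 - 4*x - 42 is on top; that piece has area ∫[-5,-2] (2*x^3 + 10*x^2 - 8*x - 40) dx = 99/2.
On [-2, 2], y = 4*x - 2 is on top; that piece has area ∫[-2,2] (-(2*x^3 + 10*x^2 - 8*x - 40)) dx = 320/3.
Total enclosed area = 99/2 + 320/3 = 937/6.

937/6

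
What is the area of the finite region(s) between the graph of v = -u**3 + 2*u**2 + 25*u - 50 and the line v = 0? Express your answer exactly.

The curve meets the u-axis where -u**3 + 2*u**2 + 25*u - 50 = 0, i.e. -(u - 5)*(u - 2)*(u + 5) = 0, at u = -5, 2, 5.
On [-5, 2] the curve lies below the axis; ∫[-5,2] (-u**3 + 2*u**2 + 25*u - 50) du = -4459/12, giving area 4459/12.
On [2, 5] the curve lies above the axis; ∫[2,5] (-u**3 + 2*u**2 + 25*u - 50) du = 153/4, giving area 153/4.
Total area = 4459/12 + 153/4 = 2459/6.

2459/6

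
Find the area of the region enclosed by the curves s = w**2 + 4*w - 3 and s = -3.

32/3

Both boundary curves give s as a function of w, so integrate with respect to w. Setting them equal: w**2 + 4*w = 0, i.e. w*(w + 4) = 0, so they meet at w = -4, 0.
For w in [-4, 0], s = w**2 + 4*w - 3 is on the left; area = ∫[-4,0] (-(w**2 + 4*w)) dw = 32/3.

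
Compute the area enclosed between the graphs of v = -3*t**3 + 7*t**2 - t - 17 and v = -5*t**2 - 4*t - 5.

Set the curves equal: -3*t**3 + 7*t**2 - t - 17 = -5*t**2 - 4*t - 5, so -3*t**3 + 12*t**2 + 3*t - 12 = 0, which factors as -3*(t - 4)*(t - 1)*(t + 1) = 0. The curves meet at t = -1, 1, 4.
On [-1, 1], v = -5*t**2 - 4*t - 5 is on top; that piece has area ∫[-1,1] (-(-3*t**3 + 12*t**2 + 3*t - 12)) dt = 16.
On [1, 4], v = -3*t**3 + 7*t**2 - t - 17 is on top; that piece has area ∫[1,4] (-3*t**3 + 12*t**2 + 3*t - 12) dt = 189/4.
Total enclosed area = 16 + 189/4 = 253/4.

253/4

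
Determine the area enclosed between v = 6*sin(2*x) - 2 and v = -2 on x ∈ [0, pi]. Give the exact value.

The difference (6*sin(2*x) - 2) - (-2) = 6*sin(2*x) changes sign at x = pi/2 inside [0, pi], so split the integral there.
∫[0,pi/2] (6*sin(2*x)) dx = 6.
∫[pi/2,pi] (6*sin(2*x)) dx = -6; the area of that piece is 6.
Total area = 6 + 6 = 12.

12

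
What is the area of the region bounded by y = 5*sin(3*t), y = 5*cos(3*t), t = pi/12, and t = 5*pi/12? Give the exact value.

10*sqrt(2)/3

On [pi/12, 5*pi/12], (5*sin(3*t)) - (5*cos(3*t)) = 5*sin(3*t) - 5*cos(3*t) is ≥ 0 throughout, so the area is a single integral of |5*sin(3*t) - 5*cos(3*t)|.
∫[pi/12,5*pi/12] (5*sin(3*t) - 5*cos(3*t)) dt = 10*sqrt(2)/3.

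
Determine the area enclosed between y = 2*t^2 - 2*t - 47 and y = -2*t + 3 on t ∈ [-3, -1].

248/3

On [-3, -1], (2*t^2 - 2*t - 47) - (-2*t + 3) = 2*t^2 - 50 is ≤ 0 throughout, so the area is a single integral of |2*t^2 - 50|.
∫[-3,-1] (2*t^2 - 50) dt = -248/3; the area of that piece is 248/3.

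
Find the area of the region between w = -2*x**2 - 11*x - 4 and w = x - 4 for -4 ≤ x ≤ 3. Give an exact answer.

The difference (-2*x**2 - 11*x - 4) - (x - 4) = -2*x**2 - 12*x changes sign at x = 0 inside [-4, 3], so split the integral there.
∫[-4,0] (-2*x**2 - 12*x) dx = 160/3.
∫[0,3] (-2*x**2 - 12*x) dx = -72; the area of that piece is 72.
Total area = 160/3 + 72 = 376/3.

376/3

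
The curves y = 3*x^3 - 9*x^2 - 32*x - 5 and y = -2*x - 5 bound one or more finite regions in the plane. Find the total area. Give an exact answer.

Set the curves equal: 3*x^3 - 9*x^2 - 32*x - 5 = -2*x - 5, so 3*x^3 - 9*x^2 - 30*x = 0, which factors as 3*x*(x - 5)*(x + 2) = 0. The curves meet at x = -2, 0, 5.
On [-2, 0], y = 3*x^3 - 9*x^2 - 32*x - 5 is on top; that piece has area ∫[-2,0] (3*x^3 - 9*x^2 - 30*x) dx = 24.
On [0, 5], y = -2*x - 5 is on top; that piece has area ∫[0,5] (-(3*x^3 - 9*x^2 - 30*x)) dx = 1125/4.
Total enclosed area = 24 + 1125/4 = 1221/4.

1221/4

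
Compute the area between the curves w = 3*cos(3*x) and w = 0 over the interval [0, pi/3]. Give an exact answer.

2

The difference (3*cos(3*x)) - (0) = 3*cos(3*x) changes sign at x = pi/6 inside [0, pi/3], so split the integral there.
∫[0,pi/6] (3*cos(3*x)) dx = 1.
∫[pi/6,pi/3] (3*cos(3*x)) dx = -1; the area of that piece is 1.
Total area = 1 + 1 = 2.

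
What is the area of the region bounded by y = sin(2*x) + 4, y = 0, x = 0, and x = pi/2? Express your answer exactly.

On [0, pi/2], (sin(2*x) + 4) - (0) = sin(2*x) + 4 is ≥ 0 throughout, so the area is a single integral of |sin(2*x) + 4|.
∫[0,pi/2] (sin(2*x) + 4) dx = 1 + 2*pi.

1 + 2*pi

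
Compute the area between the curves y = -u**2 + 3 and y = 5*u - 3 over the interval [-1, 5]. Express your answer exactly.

The difference (-u**2 + 3) - (5*u - 3) = -u**2 - 5*u + 6 changes sign at u = 1 inside [-1, 5], so split the integral there.
∫[-1,1] (-u**2 - 5*u + 6) du = 34/3.
∫[1,5] (-u**2 - 5*u + 6) du = -232/3; the area of that piece is 232/3.
Total area = 34/3 + 232/3 = 266/3.

266/3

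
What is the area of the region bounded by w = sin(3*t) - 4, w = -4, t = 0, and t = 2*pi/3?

The difference (sin(3*t) - 4) - (-4) = sin(3*t) changes sign at t = pi/3 inside [0, 2*pi/3], so split the integral there.
∫[0,pi/3] (sin(3*t)) dt = 2/3.
∫[pi/3,2*pi/3] (sin(3*t)) dt = -2/3; the area of that piece is 2/3.
Total area = 2/3 + 2/3 = 4/3.

4/3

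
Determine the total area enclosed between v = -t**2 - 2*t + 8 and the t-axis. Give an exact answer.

36

The curve meets the t-axis where -t**2 - 2*t + 8 = 0, i.e. -(t - 2)*(t + 4) = 0, at t = -4, 2.
On [-4, 2] the curve lies above the axis; ∫[-4,2] (-t**2 - 2*t + 8) dt = 36, giving area 36.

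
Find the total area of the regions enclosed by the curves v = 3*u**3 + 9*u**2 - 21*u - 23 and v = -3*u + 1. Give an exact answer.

Set the curves equal: 3*u**3 + 9*u**2 - 21*u - 23 = -3*u + 1, so 3*u**3 + 9*u**2 - 18*u - 24 = 0, which factors as 3*(u - 2)*(u + 1)*(u + 4) = 0. The curves meet at u = -4, -1, 2.
On [-4, -1], v = 3*u**3 + 9*u**2 - 21*u - 23 is on top; that piece has area ∫[-4,-1] (3*u**3 + 9*u**2 - 18*u - 24) du = 243/4.
On [-1, 2], v = -3*u + 1 is on top; that piece has area ∫[-1,2] (-(3*u**3 + 9*u**2 - 18*u - 24)) du = 243/4.
Total enclosed area = 243/4 + 243/4 = 243/2.

243/2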